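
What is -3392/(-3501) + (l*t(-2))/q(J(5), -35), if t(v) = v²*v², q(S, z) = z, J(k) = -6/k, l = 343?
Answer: -2727824/17505 ≈ -155.83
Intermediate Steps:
t(v) = v⁴
-3392/(-3501) + (l*t(-2))/q(J(5), -35) = -3392/(-3501) + (343*(-2)⁴)/(-35) = -3392*(-1/3501) + (343*16)*(-1/35) = 3392/3501 + 5488*(-1/35) = 3392/3501 - 784/5 = -2727824/17505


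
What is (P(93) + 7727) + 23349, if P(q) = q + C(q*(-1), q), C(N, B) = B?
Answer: 31262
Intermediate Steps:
P(q) = 2*q (P(q) = q + q = 2*q)
(P(93) + 7727) + 23349 = (2*93 + 7727) + 23349 = (186 + 7727) + 23349 = 7913 + 23349 = 31262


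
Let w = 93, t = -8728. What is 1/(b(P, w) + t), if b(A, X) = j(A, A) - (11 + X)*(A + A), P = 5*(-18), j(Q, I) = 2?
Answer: 1/9994 ≈ 0.00010006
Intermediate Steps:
P = -90
b(A, X) = 2 - 2*A*(11 + X) (b(A, X) = 2 - (11 + X)*(A + A) = 2 - (11 + X)*2*A = 2 - 2*A*(11 + X))
1/(b(P, w) + t) = 1/((2 - 22*(-90) - 2*(-90)*93) - 8728) = 1/((2 + 1980 + 16740) - 8728) = 1/(18722 - 8728) = 1/9994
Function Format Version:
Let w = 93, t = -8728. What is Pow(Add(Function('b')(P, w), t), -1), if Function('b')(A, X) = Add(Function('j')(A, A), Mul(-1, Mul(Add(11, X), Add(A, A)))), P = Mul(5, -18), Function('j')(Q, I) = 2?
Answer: Rational(1, 9994) ≈ 0.00010006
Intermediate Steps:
P = -90
Function('b')(A, X) = Add(2, Mul(-2, A, Add(11, X))) (Function('b')(A, X) = Add(2, Mul(-1, Mul(Add(11, X), Add(A, A)))) = Add(2, Mul(-1, Mul(Add(11, X), Mul(2, A)))) = Add(2, Mul(-1, Mul(2, A, Add(11, X)))) = Add(2, Mul(-2, A, Add(11, X))))
Pow(Add(Function('b')(P, w), t), -1) = Pow(Add(Add(2, Mul(-22, -90), Mul(-2, -90, 93)), -8728), -1) = Pow(Add(Add(2, 1980, 16740), -8728), -1) = Pow(Add(18722, -8728), -1) = Pow(9994, -1) = Rational(1, 9994)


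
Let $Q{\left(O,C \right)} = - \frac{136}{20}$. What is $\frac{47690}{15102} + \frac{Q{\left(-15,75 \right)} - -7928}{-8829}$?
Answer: $\frac{27910097}{12345885} \approx 2.2607$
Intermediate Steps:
$Q{\left(O,C \right)} = - \frac{34}{5}$ ($Q{\left(O,C \right)} = \left(-136\right) \frac{1}{20} = - \frac{34}{5}$)
$\frac{47690}{15102} + \frac{Q{\left(-15,75 \right)} - -7928}{-8829} = \frac{47690}{15102} + \frac{- \frac{34}{5} - -7928}{-8829} = 47690 \cdot \frac{1}{15102} + \left(- \frac{34}{5} + 7928\right) \left(- \frac{1}{8829}\right) = \frac{23845}{7551} + \frac{39606}{5} \left(- \frac{1}{8829}\right) = \frac{23845}{7551} - \frac{13202}{14715} = \frac{27910097}{12345885}$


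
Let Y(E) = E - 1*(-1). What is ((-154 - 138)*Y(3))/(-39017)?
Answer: 1168/39017 ≈ 0.029936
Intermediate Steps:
Y(E) = 1 + E (Y(E) = E + 1 = 1 + E)
((-154 - 138)*Y(3))/(-39017) = ((-154 - 138)*(1 + 3))/(-39017) = -292*4*(-1/39017) = -1168*(-1/39017) = 1168/39017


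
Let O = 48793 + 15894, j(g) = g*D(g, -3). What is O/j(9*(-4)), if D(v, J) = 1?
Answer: -64687/36 ≈ -1796.9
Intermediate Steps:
j(g) = g (j(g) = g*1 = g)
O = 64687
O/j(9*(-4)) = 64687/((9*(-4))) = 64687/(-36) = 64687*(-1/36) = -64687/36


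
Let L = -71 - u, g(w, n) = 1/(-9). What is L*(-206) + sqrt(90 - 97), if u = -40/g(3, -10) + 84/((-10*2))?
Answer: 439604/5 + I*sqrt(7) ≈ 87921.0 + 2.6458*I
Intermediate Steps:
g(w, n) = -1/9
u = 1779/5 (u = -40/(-1/9) + 84/((-10*2)) = -40*(-9) + 84/(-20) = 360 + 84*(-1/20) = 360 - 21/5 = 1779/5 ≈ 355.80)
L = -2134/5 (L = -71 - 1*1779/5 = -71 - 1779/5 = -2134/5 ≈ -426.80)
L*(-206) + sqrt(90 - 97) = -2134/5*(-206) + sqrt(90 - 97) = 439604/5 + sqrt(-7) = 439604/5 + I*sqrt(7)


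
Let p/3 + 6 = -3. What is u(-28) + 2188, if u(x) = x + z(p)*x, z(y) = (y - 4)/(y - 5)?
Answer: 17063/8 ≈ 2132.9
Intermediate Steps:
p = -27 (p = -18 + 3*(-3) = -18 - 9 = -27)
z(y) = (-4 + y)/(-5 + y)
u(x) = 63*x/32 (u(x) = x + ((-4 - 27)/(-5 - 27))*x = x + (-31/(-32))*x = x + (-1/32*(-31))*x = x + 31*x/32 = 63*x/32)
u(-28) + 2188 = (63/32)*(-28) + 2188 = -441/8 + 2188 = 17063/8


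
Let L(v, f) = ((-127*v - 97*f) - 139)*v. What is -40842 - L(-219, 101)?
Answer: 3874221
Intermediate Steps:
L(v, f) = v*(-139 - 127*v - 97*f) (L(v, f) = (-139 - 127*v - 97*f)*v = v*(-139 - 127*v - 97*f))
-40842 - L(-219, 101) = -40842 - (-1)*(-219)*(139 + 97*101 + 127*(-219)) = -40842 - (-1)*(-219)*(139 + 9797 - 27813) = -40842 - (-1)*(-219)*(-17877) = -40842 - 1*(-3915063) = -40842 + 3915063 = 3874221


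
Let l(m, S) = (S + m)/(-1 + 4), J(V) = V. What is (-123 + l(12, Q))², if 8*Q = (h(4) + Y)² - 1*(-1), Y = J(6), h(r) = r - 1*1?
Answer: 1923769/144 ≈ 13360.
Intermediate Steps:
h(r) = -1 + r (h(r) = r - 1 = -1 + r)
Y = 6
Q = 41/4 (Q = (((-1 + 4) + 6)² - 1*(-1))/8 = ((3 + 6)² + 1)/8 = (9² + 1)/8 = (81 + 1)/8 = (⅛)*82 = 41/4 ≈ 10.250)
l(m, S) = S/3 + m/3 (l(m, S) = (S + m)/3 = (S + m)*(⅓) = S/3 + m/3)
(-123 + l(12, Q))² = (-123 + ((⅓)*(41/4) + (⅓)*12))² = (-123 + (41/12 + 4))² = (-123 + 89/12)² = (-1387/12)² = 1923769/144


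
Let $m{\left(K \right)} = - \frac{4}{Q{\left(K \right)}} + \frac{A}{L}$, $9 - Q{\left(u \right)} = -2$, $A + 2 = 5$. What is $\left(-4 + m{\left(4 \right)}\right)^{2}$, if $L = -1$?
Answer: $\frac{6561}{121} \approx 54.223$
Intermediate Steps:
$A = 3$ ($A = -2 + 5 = 3$)
$Q{\left(u \right)} = 11$ ($Q{\left(u \right)} = 9 - -2 = 9 + 2 = 11$)
$m{\left(K \right)} = - \frac{37}{11}$ ($m{\left(K \right)} = - \frac{4}{11} + \frac{3}{-1} = \left(-4\right) \frac{1}{11} + 3 \left(-1\right) = - \frac{4}{11} - 3 = - \frac{37}{11}$)
$\left(-4 + m{\left(4 \right)}\right)^{2} = \left(-4 - \frac{37}{11}\right)^{2} = \left(- \frac{81}{11}\right)^{2} = \frac{6561}{121}$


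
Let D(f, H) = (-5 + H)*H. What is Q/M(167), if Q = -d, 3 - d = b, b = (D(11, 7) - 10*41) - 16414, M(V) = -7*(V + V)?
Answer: 16813/2338 ≈ 7.1912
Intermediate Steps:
M(V) = -14*V
D(f, H) = H*(-5 + H)
b = -16810 (b = (7*(-5 + 7) - 10*41) - 16414 = (7*2 - 410) - 16414 = (14 - 410) - 16414 = -396 - 16414 = -16810)
d = 16813 (d = 3 - 1*(-16810) = 3 + 16810 = 16813)
Q = -16813 (Q = -1*16813 = -16813)
Q/M(167) = -16813/((-14*167)) = -16813/(-2338) = -16813*(-1/2338) = 16813/2338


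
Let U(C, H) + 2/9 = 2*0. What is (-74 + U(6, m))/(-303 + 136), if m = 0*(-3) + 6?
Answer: 4/9 ≈ 0.44444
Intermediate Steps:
m = 6 (m = 0 + 6 = 6)
U(C, H) = -2/9 (U(C, H) = -2/9 + 2*0 = -2/9 + 0 = -2/9)
(-74 + U(6, m))/(-303 + 136) = (-74 - 2/9)/(-303 + 136) = -668/9/(-167) = -668/9*(-1/167) = 4/9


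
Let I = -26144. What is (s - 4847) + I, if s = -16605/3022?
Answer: -93671407/3022 ≈ -30997.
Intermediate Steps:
s = -16605/3022 (s = -16605*1/3022 = -16605/3022 ≈ -5.4947)
(s - 4847) + I = (-16605/3022 - 4847) - 26144 = -14664239/3022 - 26144 = -93671407/3022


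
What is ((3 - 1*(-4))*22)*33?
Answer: 5082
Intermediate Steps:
((3 - 1*(-4))*22)*33 = ((3 + 4)*22)*33 = (7*22)*33 = 154*33 = 5082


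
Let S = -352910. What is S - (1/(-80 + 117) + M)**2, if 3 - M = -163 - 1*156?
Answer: -625101015/1369 ≈ -4.5661e+5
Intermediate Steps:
M = 322 (M = 3 - (-163 - 1*156) = 3 - (-163 - 156) = 3 - 1*(-319) = 3 + 319 = 322)
S - (1/(-80 + 117) + M)**2 = -352910 - (1/(-80 + 117) + 322)**2 = -352910 - (1/37 + 322)**2 = -352910 - (11915/37)**2 = -352910 - 1*141967225/1369 = -352910 - 141967225/1369 = -625101015/1369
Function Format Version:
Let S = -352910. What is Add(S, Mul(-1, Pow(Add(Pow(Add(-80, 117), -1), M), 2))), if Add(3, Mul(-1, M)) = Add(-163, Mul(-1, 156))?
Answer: Rational(-625101015, 1369) ≈ -4.5661e+5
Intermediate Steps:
M = 322 (M = Add(3, Mul(-1, Add(-163, Mul(-1, 156)))) = Add(3, Mul(-1, Add(-163, -156))) = Add(3, Mul(-1, -319)) = Add(3, 319) = 322)
Add(S, Mul(-1, Pow(Add(Pow(Add(-80, 117), -1), M), 2))) = Add(-352910, Mul(-1, Pow(Add(Pow(Add(-80, 117), -1), 322), 2))) = Add(-352910, Mul(-1, Pow(Add(Pow(37, -1), 322), 2))) = Add(-352910, Mul(-1, Pow(Add(Rational(1, 37), 322), 2))) = Add(-352910, Mul(-1, Pow(Rational(11915, 37), 2))) = Add(-352910, Mul(-1, Rational(141967225, 1369))) = Add(-352910, Rational(-141967225, 1369)) = Rational(-625101015, 1369)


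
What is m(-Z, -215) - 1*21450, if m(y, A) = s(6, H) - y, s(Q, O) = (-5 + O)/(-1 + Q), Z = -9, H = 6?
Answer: -107294/5 ≈ -21459.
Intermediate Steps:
s(Q, O) = (-5 + O)/(-1 + Q)
m(y, A) = 1/5 - y (m(y, A) = (-5 + 6)/(-1 + 6) - y = 1/5 - y)
m(-Z, -215) - 1*21450 = (1/5 - (-1)*(-9)) - 1*21450 = (1/5 - 1*9) - 21450 = (1/5 - 9) - 21450 = -44/5 - 21450 = -107294/5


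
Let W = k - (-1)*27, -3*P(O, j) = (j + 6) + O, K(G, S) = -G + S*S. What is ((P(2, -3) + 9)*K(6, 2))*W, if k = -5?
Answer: -968/3 ≈ -322.67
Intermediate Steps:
K(G, S) = S² - G (K(G, S) = -G + S² = S² - G)
P(O, j) = -2 - O/3 - j/3 (P(O, j) = -((j + 6) + O)/3 = -((6 + j) + O)/3 = -(6 + O + j)/3 = -2 - O/3 - j/3)
W = 22 (W = -5 - (-1)*27 = -5 - 1*(-27) = -5 + 27 = 22)
((P(2, -3) + 9)*K(6, 2))*W = (((-2 - ⅓*2 - ⅓*(-3)) + 9)*(2² - 1*6))*22 = (((-2 - ⅔ + 1) + 9)*(4 - 6))*22 = ((-5/3 + 9)*(-2))*22 = ((22/3)*(-2))*22 = -44/3*22 = -968/3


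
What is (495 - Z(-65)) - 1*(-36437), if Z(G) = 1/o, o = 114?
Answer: 4210247/114 ≈ 36932.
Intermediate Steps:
Z(G) = 1/114
(495 - Z(-65)) - 1*(-36437) = (495 - 1*1/114) - 1*(-36437) = (495 - 1/114) + 36437 = 56429/114 + 36437 = 4210247/114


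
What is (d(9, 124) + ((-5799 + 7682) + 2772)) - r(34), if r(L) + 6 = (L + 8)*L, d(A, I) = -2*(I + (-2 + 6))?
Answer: 2977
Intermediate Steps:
d(A, I) = -8 - 2*I (d(A, I) = -2*(I + 4) = -2*(4 + I) = -8 - 2*I)
r(L) = -6 + L*(8 + L) (r(L) = -6 + (L + 8)*L = -6 + (8 + L)*L = -6 + L*(8 + L))
(d(9, 124) + ((-5799 + 7682) + 2772)) - r(34) = ((-8 - 2*124) + ((-5799 + 7682) + 2772)) - (-6 + 34**2 + 8*34) = ((-8 - 248) + (1883 + 2772)) - (-6 + 1156 + 272) = (-256 + 4655) - 1*1422 = 4399 - 1422 = 2977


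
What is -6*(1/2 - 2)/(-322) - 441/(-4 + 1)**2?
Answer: -15787/322 ≈ -49.028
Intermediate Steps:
-6*(1/2 - 2)/(-322) - 441/(-4 + 1)**2 = -6*(1/2 - 2)*(-1/322) - 441/((-3)**2) = -6*(-3/2)*(-1/322) - 441/9 = 9*(-1/322) - 441*1/9 = -9/322 - 49 = -15787/322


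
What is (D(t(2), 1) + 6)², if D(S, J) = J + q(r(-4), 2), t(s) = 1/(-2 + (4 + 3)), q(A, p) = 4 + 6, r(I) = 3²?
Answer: 289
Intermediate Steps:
r(I) = 9
q(A, p) = 10
t(s) = ⅕ (t(s) = 1/(-2 + 7) = 1/5 = ⅕)
D(S, J) = 10 + J (D(S, J) = J + 10 = 10 + J)
(D(t(2), 1) + 6)² = ((10 + 1) + 6)² = (11 + 6)² = 17² = 289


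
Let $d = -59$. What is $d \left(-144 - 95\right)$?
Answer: $14101$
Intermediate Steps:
$d \left(-144 - 95\right) = - 59 \left(-144 - 95\right) = \left(-59\right) \left(-239\right) = 14101$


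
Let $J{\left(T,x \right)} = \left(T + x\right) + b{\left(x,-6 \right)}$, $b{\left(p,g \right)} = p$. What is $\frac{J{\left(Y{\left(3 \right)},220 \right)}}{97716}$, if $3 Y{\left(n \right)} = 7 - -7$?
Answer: $\frac{667}{146574} \approx 0.0045506$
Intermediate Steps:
$Y{\left(n \right)} = \frac{14}{3}$ ($Y{\left(n \right)} = \frac{7 - -7}{3} = \frac{7 + 7}{3} = \frac{1}{3} \cdot 14 = \frac{14}{3}$)
$J{\left(T,x \right)} = T + 2 x$ ($J{\left(T,x \right)} = \left(T + x\right) + x = T + 2 x$)
$\frac{J{\left(Y{\left(3 \right)},220 \right)}}{97716} = \frac{\frac{14}{3} + 2 \cdot 220}{97716} = \left(\frac{14}{3} + 440\right) \frac{1}{97716} = \frac{1334}{3} \cdot \frac{1}{97716} = \frac{667}{146574}$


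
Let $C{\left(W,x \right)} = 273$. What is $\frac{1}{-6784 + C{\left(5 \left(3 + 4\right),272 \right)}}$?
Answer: $- \frac{1}{6511} \approx -0.00015359$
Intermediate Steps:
$\frac{1}{-6784 + C{\left(5 \left(3 + 4\right),272 \right)}} = \frac{1}{-6784 + 273} = \frac{1}{-6511} = - \frac{1}{6511}$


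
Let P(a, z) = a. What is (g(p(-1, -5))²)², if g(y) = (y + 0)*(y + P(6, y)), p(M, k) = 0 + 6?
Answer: 26873856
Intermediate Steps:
p(M, k) = 6
g(y) = y*(6 + y) (g(y) = (y + 0)*(y + 6) = y*(6 + y))
(g(p(-1, -5))²)² = ((6*(6 + 6))²)² = ((6*12)²)² = (72²)² = 5184² = 26873856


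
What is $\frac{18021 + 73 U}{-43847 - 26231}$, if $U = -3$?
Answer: $- \frac{8901}{35039} \approx -0.25403$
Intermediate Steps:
$\frac{18021 + 73 U}{-43847 - 26231} = \frac{18021 + 73 \left(-3\right)}{-43847 - 26231} = \frac{18021 - 219}{-70078} = 17802 \left(- \frac{1}{70078}\right) = - \frac{8901}{35039}$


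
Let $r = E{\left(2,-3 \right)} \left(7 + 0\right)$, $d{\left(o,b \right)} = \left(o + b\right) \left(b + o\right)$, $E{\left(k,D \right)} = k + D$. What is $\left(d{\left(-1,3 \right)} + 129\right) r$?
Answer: $-931$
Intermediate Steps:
$E{\left(k,D \right)} = D + k$
$d{\left(o,b \right)} = \left(b + o\right)^{2}$ ($d{\left(o,b \right)} = \left(b + o\right) \left(b + o\right) = \left(b + o\right)^{2}$)
$r = -7$ ($r = \left(-3 + 2\right) \left(7 + 0\right) = \left(-1\right) 7 = -7$)
$\left(d{\left(-1,3 \right)} + 129\right) r = \left(\left(3 - 1\right)^{2} + 129\right) \left(-7\right) = \left(2^{2} + 129\right) \left(-7\right) = \left(4 + 129\right) \left(-7\right) = 133 \left(-7\right) = -931$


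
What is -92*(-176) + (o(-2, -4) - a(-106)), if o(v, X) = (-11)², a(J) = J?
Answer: 16419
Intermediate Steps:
o(v, X) = 121
-92*(-176) + (o(-2, -4) - a(-106)) = -92*(-176) + (121 - 1*(-106)) = 16192 + (121 + 106) = 16192 + 227 = 16419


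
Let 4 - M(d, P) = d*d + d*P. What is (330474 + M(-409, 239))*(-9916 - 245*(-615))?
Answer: 36730779532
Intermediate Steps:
M(d, P) = 4 - d² - P*d (M(d, P) = 4 - (d*d + d*P) = 4 - (d² + P*d) = 4 + (-d² - P*d) = 4 - d² - P*d)
(330474 + M(-409, 239))*(-9916 - 245*(-615)) = (330474 + (4 - 1*(-409)² - 1*239*(-409)))*(-9916 - 245*(-615)) = (330474 + (4 - 1*167281 + 97751))*(-9916 + 150675) = (330474 + (4 - 167281 + 97751))*140759 = (330474 - 69526)*140759 = 260948*140759 = 36730779532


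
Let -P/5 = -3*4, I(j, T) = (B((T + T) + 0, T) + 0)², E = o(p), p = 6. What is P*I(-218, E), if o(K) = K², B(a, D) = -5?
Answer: 1500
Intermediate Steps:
E = 36 (E = 6² = 36)
I(j, T) = 25 (I(j, T) = (-5 + 0)² = (-5)² = 25)
P = 60 (P = -(-15)*4 = -5*(-12) = 60)
P*I(-218, E) = 60*25 = 1500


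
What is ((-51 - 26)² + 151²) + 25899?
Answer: 54629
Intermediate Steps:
((-51 - 26)² + 151²) + 25899 = ((-77)² + 22801) + 25899 = (5929 + 22801) + 25899 = 28730 + 25899 = 54629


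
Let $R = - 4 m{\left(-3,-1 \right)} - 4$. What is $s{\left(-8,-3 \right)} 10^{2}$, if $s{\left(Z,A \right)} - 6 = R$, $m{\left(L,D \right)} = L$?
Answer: $1400$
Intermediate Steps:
$R = 8$ ($R = \left(-4\right) \left(-3\right) - 4 = 12 - 4 = 8$)
$s{\left(Z,A \right)} = 14$ ($s{\left(Z,A \right)} = 6 + 8 = 14$)
$s{\left(-8,-3 \right)} 10^{2} = 14 \cdot 10^{2} = 14 \cdot 100 = 1400$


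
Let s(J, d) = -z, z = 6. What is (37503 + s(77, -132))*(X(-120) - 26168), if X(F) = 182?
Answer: -974397042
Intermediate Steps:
s(J, d) = -6 (s(J, d) = -1*6 = -6)
(37503 + s(77, -132))*(X(-120) - 26168) = (37503 - 6)*(182 - 26168) = 37497*(-25986) = -974397042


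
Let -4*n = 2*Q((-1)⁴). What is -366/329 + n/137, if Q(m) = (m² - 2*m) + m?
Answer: -366/329 ≈ -1.1125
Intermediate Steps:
Q(m) = m² - m
n = 0 (n = -(-1)⁴*(-1 + (-1)⁴)/2 = -1*(-1 + 1)/2 = -1*0/2 = -0/2 = -¼*0 = 0)
-366/329 + n/137 = -366/329 + 0/137 = -366*1/329 + 0*(1/137) = -366/329 + 0 = -366/329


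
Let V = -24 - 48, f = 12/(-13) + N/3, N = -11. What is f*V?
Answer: 4296/13 ≈ 330.46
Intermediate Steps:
f = -179/39 (f = 12/(-13) - 11/3 = 12*(-1/13) - 11*⅓ = -12/13 - 11/3 = -179/39 ≈ -4.5897)
V = -72
f*V = -179/39*(-72) = 4296/13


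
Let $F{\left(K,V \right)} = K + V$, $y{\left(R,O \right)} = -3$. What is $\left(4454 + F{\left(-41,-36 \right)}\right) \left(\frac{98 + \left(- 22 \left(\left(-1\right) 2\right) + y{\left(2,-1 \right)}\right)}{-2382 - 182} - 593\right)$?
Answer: $- \frac{6655626807}{2564} \approx -2.5958 \cdot 10^{6}$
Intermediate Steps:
$\left(4454 + F{\left(-41,-36 \right)}\right) \left(\frac{98 + \left(- 22 \left(\left(-1\right) 2\right) + y{\left(2,-1 \right)}\right)}{-2382 - 182} - 593\right) = \left(4454 - 77\right) \left(\frac{98 - \left(3 + 22 \left(\left(-1\right) 2\right)\right)}{-2382 - 182} - 593\right) = \left(4454 - 77\right) \left(\frac{98 - -41}{-2564} - 593\right) = 4377 \left(\left(98 + \left(44 - 3\right)\right) \left(- \frac{1}{2564}\right) - 593\right) = 4377 \left(\left(98 + 41\right) \left(- \frac{1}{2564}\right) - 593\right) = 4377 \left(139 \left(- \frac{1}{2564}\right) - 593\right) = 4377 \left(- \frac{139}{2564} - 593\right) = 4377 \left(- \frac{1520591}{2564}\right) = - \frac{6655626807}{2564}$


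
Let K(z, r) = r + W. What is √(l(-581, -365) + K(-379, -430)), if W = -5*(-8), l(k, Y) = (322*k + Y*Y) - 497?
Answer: 2*I*√13686 ≈ 233.97*I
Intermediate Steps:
l(k, Y) = -497 + Y² + 322*k (l(k, Y) = (322*k + Y²) - 497 = (Y² + 322*k) - 497 = -497 + Y² + 322*k)
W = 40
K(z, r) = 40 + r (K(z, r) = r + 40 = 40 + r)
√(l(-581, -365) + K(-379, -430)) = √((-497 + (-365)² + 322*(-581)) + (40 - 430)) = √((-497 + 133225 - 187082) - 390) = √(-54354 - 390) = √(-54744) = 2*I*√13686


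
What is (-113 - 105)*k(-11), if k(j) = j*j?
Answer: -26378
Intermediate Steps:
k(j) = j²
(-113 - 105)*k(-11) = (-113 - 105)*(-11)² = -218*121 = -26378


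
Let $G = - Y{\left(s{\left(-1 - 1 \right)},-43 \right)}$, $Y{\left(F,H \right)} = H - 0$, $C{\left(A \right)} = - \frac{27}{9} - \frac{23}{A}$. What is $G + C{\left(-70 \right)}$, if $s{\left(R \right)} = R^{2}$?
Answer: $\frac{2823}{70} \approx 40.329$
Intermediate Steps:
$C{\left(A \right)} = -3 - \frac{23}{A}$ ($C{\left(A \right)} = \left(-27\right) \frac{1}{9} - \frac{23}{A} = -3 - \frac{23}{A}$)
$Y{\left(F,H \right)} = H$ ($Y{\left(F,H \right)} = H + 0 = H$)
$G = 43$ ($G = \left(-1\right) \left(-43\right) = 43$)
$G + C{\left(-70 \right)} = 43 - \left(3 + \frac{23}{-70}\right) = 43 - \frac{187}{70} = \frac{2823}{70}$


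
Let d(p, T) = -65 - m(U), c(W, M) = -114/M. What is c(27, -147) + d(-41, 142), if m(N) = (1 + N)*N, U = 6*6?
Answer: -68415/49 ≈ -1396.2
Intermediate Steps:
U = 36
m(N) = N*(1 + N)
d(p, T) = -1397 (d(p, T) = -65 - 36*(1 + 36) = -65 - 36*37 = -65 - 1*1332 = -65 - 1332 = -1397)
c(27, -147) + d(-41, 142) = -114/(-147) - 1397 = -114*(-1/147) - 1397 = 38/49 - 1397 = -68415/49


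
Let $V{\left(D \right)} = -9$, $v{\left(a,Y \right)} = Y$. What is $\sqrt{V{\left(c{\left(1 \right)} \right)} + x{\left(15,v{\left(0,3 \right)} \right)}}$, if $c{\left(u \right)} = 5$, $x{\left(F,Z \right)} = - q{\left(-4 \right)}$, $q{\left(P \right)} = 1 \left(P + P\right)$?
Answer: $i \approx 1.0 i$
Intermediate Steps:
$q{\left(P \right)} = 2 P$ ($q{\left(P \right)} = 1 \cdot 2 P = 2 P$)
$x{\left(F,Z \right)} = 8$ ($x{\left(F,Z \right)} = - 2 \left(-4\right) = \left(-1\right) \left(-8\right) = 8$)
$\sqrt{V{\left(c{\left(1 \right)} \right)} + x{\left(15,v{\left(0,3 \right)} \right)}} = \sqrt{-9 + 8} = \sqrt{-1} = i$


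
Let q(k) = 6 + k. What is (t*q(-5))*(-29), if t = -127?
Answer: 3683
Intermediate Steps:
(t*q(-5))*(-29) = -127*(6 - 5)*(-29) = -127*1*(-29) = -127*(-29) = 3683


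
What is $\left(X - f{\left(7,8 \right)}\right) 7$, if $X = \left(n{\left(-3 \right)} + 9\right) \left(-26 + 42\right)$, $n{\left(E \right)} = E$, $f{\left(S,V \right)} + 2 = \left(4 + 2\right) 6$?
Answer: $434$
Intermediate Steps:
$f{\left(S,V \right)} = 34$ ($f{\left(S,V \right)} = -2 + \left(4 + 2\right) 6 = -2 + 6 \cdot 6 = -2 + 36 = 34$)
$X = 96$ ($X = \left(-3 + 9\right) \left(-26 + 42\right) = 6 \cdot 16 = 96$)
$\left(X - f{\left(7,8 \right)}\right) 7 = \left(96 - 34\right) 7 = 62 \cdot 7 = 434$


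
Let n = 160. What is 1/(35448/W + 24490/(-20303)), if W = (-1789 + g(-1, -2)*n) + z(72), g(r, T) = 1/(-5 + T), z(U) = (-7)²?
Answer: -792845/16899088 ≈ -0.046916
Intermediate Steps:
z(U) = 49
W = -12340/7 (W = (-1789 + 160/(-5 - 2)) + 49 = (-1789 + 160/(-7)) + 49 = (-1789 - ⅐*160) + 49 = (-1789 - 160/7) + 49 = -12683/7 + 49 = -12340/7 ≈ -1762.9)
1/(35448/W + 24490/(-20303)) = 1/(35448/(-12340/7) + 24490/(-20303)) = 1/(35448*(-7/12340) + 24490*(-1/20303)) = 1/(-62034/3085 - 310/257) = 1/(-16899088/792845) = -792845/16899088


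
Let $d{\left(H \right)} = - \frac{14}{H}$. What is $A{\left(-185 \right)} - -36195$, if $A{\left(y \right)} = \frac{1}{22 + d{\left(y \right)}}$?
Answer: $\frac{147820565}{4084} \approx 36195.0$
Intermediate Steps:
$A{\left(y \right)} = \frac{1}{22 - \frac{14}{y}}$
$A{\left(-185 \right)} - -36195 = \frac{1}{2} \left(-185\right) \frac{1}{-7 + 11 \left(-185\right)} - -36195 = \frac{1}{2} \left(-185\right) \frac{1}{-7 - 2035} + 36195 = \frac{1}{2} \left(-185\right) \frac{1}{-2042} + 36195 = \frac{1}{2} \left(-185\right) \left(- \frac{1}{2042}\right) + 36195 = \frac{185}{4084} + 36195 = \frac{147820565}{4084}$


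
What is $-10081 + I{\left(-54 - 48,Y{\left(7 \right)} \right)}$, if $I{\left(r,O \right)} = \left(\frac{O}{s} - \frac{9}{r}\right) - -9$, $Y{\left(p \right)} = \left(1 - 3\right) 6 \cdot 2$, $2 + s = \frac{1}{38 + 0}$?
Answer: $- \frac{8550789}{850} \approx -10060.0$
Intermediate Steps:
$s = - \frac{75}{38}$ ($s = -2 + \frac{1}{38 + 0} = -2 + \frac{1}{38} = - \frac{75}{38} \approx -1.9737$)
$Y{\left(p \right)} = -24$ ($Y{\left(p \right)} = \left(-2\right) 6 \cdot 2 = \left(-12\right) 2 = -24$)
$I{\left(r,O \right)} = 9 - \frac{9}{r} - \frac{38 O}{75}$ ($I{\left(r,O \right)} = \left(\frac{O}{- \frac{75}{38}} - \frac{9}{r}\right) - -9 = \left(O \left(- \frac{38}{75}\right) - \frac{9}{r}\right) + 9 = \left(- \frac{38 O}{75} - \frac{9}{r}\right) + 9 = \left(- \frac{9}{r} - \frac{38 O}{75}\right) + 9 = 9 - \frac{9}{r} - \frac{38 O}{75}$)
$-10081 + I{\left(-54 - 48,Y{\left(7 \right)} \right)} = -10081 - \left(- \frac{529}{25} + \frac{9}{-54 - 48}\right) = -10081 + \left(9 - \frac{9}{-54 - 48} + \frac{304}{25}\right) = -10081 + \left(9 - \frac{9}{-102} + \frac{304}{25}\right) = -10081 + \left(9 - - \frac{3}{34} + \frac{304}{25}\right) = -10081 + \left(9 + \frac{3}{34} + \frac{304}{25}\right) = -10081 + \frac{18061}{850} = - \frac{8550789}{850}$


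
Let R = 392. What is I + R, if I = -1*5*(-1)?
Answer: 397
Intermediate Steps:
I = 5 (I = -5*(-1) = 5)
I + R = 5 + 392 = 397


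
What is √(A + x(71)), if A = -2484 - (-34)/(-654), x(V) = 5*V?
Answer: 590*I*√654/327 ≈ 46.142*I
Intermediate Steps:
A = -812285/327 (A = -2484 - (-34)*(-1)/654 = -2484 - 1*17/327 = -2484 - 17/327 = -812285/327 ≈ -2484.1)
√(A + x(71)) = √(-812285/327 + 5*71) = √(-812285/327 + 355) = √(-696200/327) = 590*I*√654/327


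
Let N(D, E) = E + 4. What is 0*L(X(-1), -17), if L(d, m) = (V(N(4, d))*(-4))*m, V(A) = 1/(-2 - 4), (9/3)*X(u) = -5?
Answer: 0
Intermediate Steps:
N(D, E) = 4 + E
X(u) = -5/3 (X(u) = (1/3)*(-5) = -5/3)
V(A) = -1/6 (V(A) = 1/(-6) = -1/6)
L(d, m) = 2*m/3 (L(d, m) = (-1/6*(-4))*m = 2*m/3)
0*L(X(-1), -17) = 0*((2/3)*(-17)) = 0*(-34/3) = 0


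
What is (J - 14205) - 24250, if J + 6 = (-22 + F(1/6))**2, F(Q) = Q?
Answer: -1367435/36 ≈ -37984.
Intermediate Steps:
J = 16945/36 (J = -6 + (-22 + 1/6)**2 = -6 + (-131/6)**2 = -6 + 17161/36 = 16945/36 ≈ 470.69)
(J - 14205) - 24250 = (16945/36 - 14205) - 24250 = -494435/36 - 24250 = -1367435/36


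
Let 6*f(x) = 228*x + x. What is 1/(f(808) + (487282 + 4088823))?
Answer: 3/13820831 ≈ 2.1706e-7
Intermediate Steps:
f(x) = 229*x/6 (f(x) = (228*x + x)/6 = (229*x)/6 = 229*x/6)
1/(f(808) + (487282 + 4088823)) = 1/((229/6)*808 + (487282 + 4088823)) = 1/(92516/3 + 4576105) = 1/(13820831/3) = 3/13820831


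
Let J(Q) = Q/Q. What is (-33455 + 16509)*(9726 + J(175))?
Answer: -164833742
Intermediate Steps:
J(Q) = 1
(-33455 + 16509)*(9726 + J(175)) = (-33455 + 16509)*(9726 + 1) = -16946*9727 = -164833742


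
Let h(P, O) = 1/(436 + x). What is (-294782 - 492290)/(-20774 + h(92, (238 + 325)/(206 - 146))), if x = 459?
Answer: 704429440/18592729 ≈ 37.887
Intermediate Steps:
h(P, O) = 1/895 (h(P, O) = 1/(436 + 459) = 1/895)
(-294782 - 492290)/(-20774 + h(92, (238 + 325)/(206 - 146))) = (-294782 - 492290)/(-20774 + 1/895) = -787072/(-18592729/895) = -787072*(-895/18592729) = 704429440/18592729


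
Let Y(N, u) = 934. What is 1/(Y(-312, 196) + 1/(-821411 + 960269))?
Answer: 138858/129693373 ≈ 0.0010707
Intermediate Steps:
1/(Y(-312, 196) + 1/(-821411 + 960269)) = 1/(934 + 1/(-821411 + 960269)) = 1/(934 + 1/138858) = 1/(129693373/138858) = 138858/129693373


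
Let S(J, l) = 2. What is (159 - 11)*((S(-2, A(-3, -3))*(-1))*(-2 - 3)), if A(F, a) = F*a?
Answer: 1480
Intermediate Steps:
(159 - 11)*((S(-2, A(-3, -3))*(-1))*(-2 - 3)) = (159 - 11)*((2*(-1))*(-2 - 3)) = 148*(-2*(-5)) = 148*10 = 1480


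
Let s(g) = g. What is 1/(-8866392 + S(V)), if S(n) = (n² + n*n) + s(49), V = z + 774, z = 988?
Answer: -1/2657055 ≈ -3.7636e-7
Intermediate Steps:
V = 1762 (V = 988 + 774 = 1762)
S(n) = 49 + 2*n² (S(n) = (n² + n*n) + 49 = (n² + n²) + 49 = 2*n² + 49 = 49 + 2*n²)
1/(-8866392 + S(V)) = 1/(-8866392 + (49 + 2*1762²)) = 1/(-8866392 + (49 + 2*3104644)) = 1/(-8866392 + (49 + 6209288)) = 1/(-8866392 + 6209337) = 1/(-2657055) = -1/2657055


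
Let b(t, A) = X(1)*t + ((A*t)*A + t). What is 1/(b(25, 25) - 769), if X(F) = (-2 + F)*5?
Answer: 1/14756 ≈ 6.7769e-5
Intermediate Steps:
X(F) = -10 + 5*F
b(t, A) = -4*t + t*A² (b(t, A) = (-10 + 5*1)*t + ((A*t)*A + t) = (-10 + 5)*t + (t*A² + t) = -5*t + (t + t*A²) = -4*t + t*A²)
1/(b(25, 25) - 769) = 1/(25*(-4 + 25²) - 769) = 1/(25*(-4 + 625) - 769) = 1/(25*621 - 769) = 1/(15525 - 769) = 1/14756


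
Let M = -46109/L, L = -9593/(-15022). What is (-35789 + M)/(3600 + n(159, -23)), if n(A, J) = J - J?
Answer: -13812977/460464 ≈ -29.998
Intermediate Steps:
n(A, J) = 0
L = 9593/15022 (L = -9593*(-1/15022) = 9593/15022 ≈ 0.63860)
M = -692649398/9593 (M = -46109/9593/15022 = -46109*15022/9593 = -692649398/9593 ≈ -72204.)
(-35789 + M)/(3600 + n(159, -23)) = (-35789 - 692649398/9593)/(3600 + 0) = -1035973275/9593/3600 = -1035973275/9593*1/3600 = -13812977/460464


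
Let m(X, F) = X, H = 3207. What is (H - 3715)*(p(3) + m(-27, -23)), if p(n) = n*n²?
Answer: 0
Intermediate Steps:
p(n) = n³
(H - 3715)*(p(3) + m(-27, -23)) = (3207 - 3715)*(3³ - 27) = -508*(27 - 27) = -508*0 = 0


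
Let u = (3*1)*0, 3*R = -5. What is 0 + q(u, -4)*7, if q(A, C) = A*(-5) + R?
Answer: -35/3 ≈ -11.667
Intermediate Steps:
R = -5/3 (R = (⅓)*(-5) = -5/3 ≈ -1.6667)
u = 0 (u = 3*0 = 0)
q(A, C) = -5/3 - 5*A (q(A, C) = A*(-5) - 5/3 = -5*A - 5/3 = -5/3 - 5*A)
0 + q(u, -4)*7 = 0 + (-5/3 - 5*0)*7 = 0 + (-5/3 + 0)*7 = 0 - 5/3*7 = 0 - 35/3 = -35/3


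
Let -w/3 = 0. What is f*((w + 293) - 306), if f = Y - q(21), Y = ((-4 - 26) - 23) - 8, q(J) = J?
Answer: 1066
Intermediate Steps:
w = 0 (w = -3*0 = 0)
Y = -61 (Y = (-30 - 23) - 8 = -53 - 8 = -61)
f = -82 (f = -61 - 1*21 = -61 - 21 = -82)
f*((w + 293) - 306) = -82*((0 + 293) - 306) = -82*(293 - 306) = -82*(-13) = 1066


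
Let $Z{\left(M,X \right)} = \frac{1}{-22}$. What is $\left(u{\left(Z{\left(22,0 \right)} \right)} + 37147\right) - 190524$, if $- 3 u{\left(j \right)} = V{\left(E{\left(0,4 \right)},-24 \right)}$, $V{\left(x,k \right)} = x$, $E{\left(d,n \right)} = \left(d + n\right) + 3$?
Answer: $- \frac{460138}{3} \approx -1.5338 \cdot 10^{5}$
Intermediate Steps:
$E{\left(d,n \right)} = 3 + d + n$
$Z{\left(M,X \right)} = - \frac{1}{22}$
$u{\left(j \right)} = - \frac{7}{3}$ ($u{\left(j \right)} = - \frac{3 + 0 + 4}{3} = \left(- \frac{1}{3}\right) 7 = - \frac{7}{3}$)
$\left(u{\left(Z{\left(22,0 \right)} \right)} + 37147\right) - 190524 = \left(- \frac{7}{3} + 37147\right) - 190524 = \frac{111434}{3} - 190524 = - \frac{460138}{3}$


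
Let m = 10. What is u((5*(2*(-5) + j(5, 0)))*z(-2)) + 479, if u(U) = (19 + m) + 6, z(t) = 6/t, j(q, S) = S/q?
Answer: 514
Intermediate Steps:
u(U) = 35 (u(U) = (19 + 10) + 6 = 29 + 6 = 35)
u((5*(2*(-5) + j(5, 0)))*z(-2)) + 479 = 35 + 479 = 514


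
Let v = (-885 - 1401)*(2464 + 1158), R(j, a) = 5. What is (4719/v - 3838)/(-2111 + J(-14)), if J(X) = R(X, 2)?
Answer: 10592743405/5812484184 ≈ 1.8224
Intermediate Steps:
J(X) = 5
v = -8279892 (v = -2286*3622 = -8279892)
(4719/v - 3838)/(-2111 + J(-14)) = (4719/(-8279892) - 3838)/(-2111 + 5) = (4719*(-1/8279892) - 3838)/(-2106) = (-1573/2759964 - 3838)*(-1/2106) = -10592743405/2759964*(-1/2106) = 10592743405/5812484184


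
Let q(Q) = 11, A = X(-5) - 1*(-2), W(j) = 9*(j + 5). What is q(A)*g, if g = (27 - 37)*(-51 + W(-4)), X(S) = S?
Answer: 4620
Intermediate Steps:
W(j) = 45 + 9*j (W(j) = 9*(5 + j) = 45 + 9*j)
A = -3 (A = -5 - 1*(-2) = -5 + 2 = -3)
g = 420 (g = (27 - 37)*(-51 + (45 + 9*(-4))) = -10*(-51 + (45 - 36)) = -10*(-51 + 9) = -10*(-42) = 420)
q(A)*g = 11*420 = 4620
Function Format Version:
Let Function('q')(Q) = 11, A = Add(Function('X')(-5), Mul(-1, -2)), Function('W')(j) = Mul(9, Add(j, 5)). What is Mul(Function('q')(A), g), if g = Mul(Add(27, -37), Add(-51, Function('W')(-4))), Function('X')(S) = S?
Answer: 4620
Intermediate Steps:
Function('W')(j) = Add(45, Mul(9, j)) (Function('W')(j) = Mul(9, Add(5, j)) = Add(45, Mul(9, j)))
A = -3 (A = Add(-5, Mul(-1, -2)) = Add(-5, 2) = -3)
g = 420 (g = Mul(Add(27, -37), Add(-51, Add(45, Mul(9, -4)))) = Mul(-10, Add(-51, Add(45, -36))) = Mul(-10, Add(-51, 9)) = Mul(-10, -42) = 420)
Mul(Function('q')(A), g) = Mul(11, 420) = 4620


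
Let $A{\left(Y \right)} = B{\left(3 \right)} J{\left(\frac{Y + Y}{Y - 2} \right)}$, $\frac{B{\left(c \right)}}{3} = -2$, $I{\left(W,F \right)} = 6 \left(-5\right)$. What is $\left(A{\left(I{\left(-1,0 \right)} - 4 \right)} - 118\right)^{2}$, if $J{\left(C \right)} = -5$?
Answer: $7744$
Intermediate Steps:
$I{\left(W,F \right)} = -30$
$B{\left(c \right)} = -6$ ($B{\left(c \right)} = 3 \left(-2\right) = -6$)
$A{\left(Y \right)} = 30$ ($A{\left(Y \right)} = \left(-6\right) \left(-5\right) = 30$)
$\left(A{\left(I{\left(-1,0 \right)} - 4 \right)} - 118\right)^{2} = \left(30 - 118\right)^{2} = \left(-88\right)^{2} = 7744$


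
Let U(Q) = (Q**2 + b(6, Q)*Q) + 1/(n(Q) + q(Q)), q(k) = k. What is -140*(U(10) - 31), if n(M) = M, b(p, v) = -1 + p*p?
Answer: -58667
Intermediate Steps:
b(p, v) = -1 + p**2
U(Q) = Q**2 + 1/(2*Q) + 35*Q (U(Q) = (Q**2 + (-1 + 6**2)*Q) + 1/(Q + Q) = (Q**2 + (-1 + 36)*Q) + 1/(2*Q) = (Q**2 + 35*Q) + 1/(2*Q) = Q**2 + 1/(2*Q) + 35*Q)
-140*(U(10) - 31) = -140*((10**2 + (1/2)/10 + 35*10) - 31) = -140*((100 + (1/2)*(1/10) + 350) - 31) = -140*((100 + 1/20 + 350) - 31) = -140*(9001/20 - 31) = -140*8381/20 = -58667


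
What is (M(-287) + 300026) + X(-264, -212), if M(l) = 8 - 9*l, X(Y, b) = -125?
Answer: 302492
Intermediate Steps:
(M(-287) + 300026) + X(-264, -212) = ((8 - 9*(-287)) + 300026) - 125 = ((8 + 2583) + 300026) - 125 = (2591 + 300026) - 125 = 302617 - 125 = 302492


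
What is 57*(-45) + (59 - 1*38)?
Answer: -2544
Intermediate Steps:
57*(-45) + (59 - 1*38) = -2565 + (59 - 38) = -2565 + 21 = -2544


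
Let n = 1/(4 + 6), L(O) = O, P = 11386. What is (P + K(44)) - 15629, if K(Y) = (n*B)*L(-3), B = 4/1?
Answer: -21221/5 ≈ -4244.2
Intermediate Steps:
n = 1/10 ≈ 0.10000
B = 4 (B = 4*1 = 4)
K(Y) = -6/5 (K(Y) = ((1/10)*4)*(-3) = (2/5)*(-3) = -6/5)
(P + K(44)) - 15629 = (11386 - 6/5) - 15629 = 56924/5 - 15629 = -21221/5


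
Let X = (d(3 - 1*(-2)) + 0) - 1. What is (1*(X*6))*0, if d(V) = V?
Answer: 0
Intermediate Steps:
X = 4 (X = ((3 - 1*(-2)) + 0) - 1 = ((3 + 2) + 0) - 1 = (5 + 0) - 1 = 5 - 1 = 4)
(1*(X*6))*0 = (1*(4*6))*0 = (1*24)*0 = 24*0 = 0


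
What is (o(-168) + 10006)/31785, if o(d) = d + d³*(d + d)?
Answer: 318639638/6357 ≈ 50124.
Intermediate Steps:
o(d) = d + 2*d⁴ (o(d) = d + d³*(2*d) = d + 2*d⁴)
(o(-168) + 10006)/31785 = ((-168 + 2*(-168)⁴) + 10006)/31785 = ((-168 + 2*796594176) + 10006)*(1/31785) = ((-168 + 1593188352) + 10006)*(1/31785) = (1593188184 + 10006)*(1/31785) = 1593198190*(1/31785) = 318639638/6357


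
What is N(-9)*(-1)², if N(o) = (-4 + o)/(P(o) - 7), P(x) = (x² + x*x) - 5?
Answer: -13/150 ≈ -0.086667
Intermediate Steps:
P(x) = -5 + 2*x² (P(x) = (x² + x²) - 5 = 2*x² - 5 = -5 + 2*x²)
N(o) = (-4 + o)/(-12 + 2*o²) (N(o) = (-4 + o)/((-5 + 2*o²) - 7) = (-4 + o)/(-12 + 2*o²))
N(-9)*(-1)² = ((-4 - 9)/(2*(-6 + (-9)²)))*(-1)² = ((½)*(-13)/(-6 + 81))*1 = ((½)*(-13)/75)*1 = ((½)*(1/75)*(-13))*1 = -13/150*1 = -13/150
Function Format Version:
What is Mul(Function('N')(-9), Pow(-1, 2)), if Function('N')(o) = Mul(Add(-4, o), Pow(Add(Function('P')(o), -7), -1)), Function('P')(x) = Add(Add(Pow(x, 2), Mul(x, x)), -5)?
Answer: Rational(-13, 150) ≈ -0.086667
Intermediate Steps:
Function('P')(x) = Add(-5, Mul(2, Pow(x, 2))) (Function('P')(x) = Add(Add(Pow(x, 2), Pow(x, 2)), -5) = Add(Mul(2, Pow(x, 2)), -5) = Add(-5, Mul(2, Pow(x, 2))))
Function('N')(o) = Mul(Pow(Add(-12, Mul(2, Pow(o, 2))), -1), Add(-4, o)) (Function('N')(o) = Mul(Add(-4, o), Pow(Add(Add(-5, Mul(2, Pow(o, 2))), -7), -1)) = Mul(Add(-4, o), Pow(Add(-12, Mul(2, Pow(o, 2))), -1)) = Mul(Pow(Add(-12, Mul(2, Pow(o, 2))), -1), Add(-4, o)))
Mul(Function('N')(-9), Pow(-1, 2)) = Mul(Mul(Rational(1, 2), Pow(Add(-6, Pow(-9, 2)), -1), Add(-4, -9)), Pow(-1, 2)) = Mul(Mul(Rational(1, 2), Pow(Add(-6, 81), -1), -13), 1) = Mul(Mul(Rational(1, 2), Pow(75, -1), -13), 1) = Mul(Mul(Rational(1, 2), Rational(1, 75), -13), 1) = Mul(Rational(-13, 150), 1) = Rational(-13, 150)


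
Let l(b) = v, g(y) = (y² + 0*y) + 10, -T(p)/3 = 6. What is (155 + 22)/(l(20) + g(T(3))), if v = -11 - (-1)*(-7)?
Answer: 177/316 ≈ 0.56013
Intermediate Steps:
T(p) = -18 (T(p) = -3*6 = -18)
g(y) = 10 + y² (g(y) = (y² + 0) + 10 = y² + 10 = 10 + y²)
v = -18 (v = -11 - 1*7 = -11 - 7 = -18)
l(b) = -18
(155 + 22)/(l(20) + g(T(3))) = (155 + 22)/(-18 + (10 + (-18)²)) = 177/(-18 + (10 + 324)) = 177/(-18 + 334) = 177/316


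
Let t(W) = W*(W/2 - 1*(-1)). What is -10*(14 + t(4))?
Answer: -260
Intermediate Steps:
t(W) = W*(1 + W/2) (t(W) = W*(W*(½) + 1) = W*(W/2 + 1) = W*(1 + W/2))
-10*(14 + t(4)) = -10*(14 + (½)*4*(2 + 4)) = -10*(14 + (½)*4*6) = -10*(14 + 12) = -10*26 = -260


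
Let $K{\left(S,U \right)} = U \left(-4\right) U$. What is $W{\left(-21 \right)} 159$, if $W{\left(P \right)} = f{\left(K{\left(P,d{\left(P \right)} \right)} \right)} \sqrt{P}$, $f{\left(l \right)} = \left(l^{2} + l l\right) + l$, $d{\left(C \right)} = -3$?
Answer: $406404 i \sqrt{21} \approx 1.8624 \cdot 10^{6} i$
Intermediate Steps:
$K{\left(S,U \right)} = - 4 U^{2}$ ($K{\left(S,U \right)} = - 4 U U = - 4 U^{2}$)
$f{\left(l \right)} = l + 2 l^{2}$ ($f{\left(l \right)} = \left(l^{2} + l^{2}\right) + l = 2 l^{2} + l = l + 2 l^{2}$)
$W{\left(P \right)} = 2556 \sqrt{P}$ ($W{\left(P \right)} = - 4 \left(-3\right)^{2} \left(1 + 2 \left(- 4 \left(-3\right)^{2}\right)\right) \sqrt{P} = \left(-4\right) 9 \left(1 + 2 \left(\left(-4\right) 9\right)\right) \sqrt{P} = - 36 \left(1 + 2 \left(-36\right)\right) \sqrt{P} = - 36 \left(1 - 72\right) \sqrt{P} = \left(-36\right) \left(-71\right) \sqrt{P} = 2556 \sqrt{P}$)
$W{\left(-21 \right)} 159 = 2556 \sqrt{-21} \cdot 159 = 2556 i \sqrt{21} \cdot 159 = 406404 i \sqrt{21}$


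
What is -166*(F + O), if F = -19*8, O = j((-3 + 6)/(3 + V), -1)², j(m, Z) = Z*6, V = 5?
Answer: 19256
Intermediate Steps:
j(m, Z) = 6*Z
O = 36 (O = (6*(-1))² = (-6)² = 36)
F = -152
-166*(F + O) = -166*(-152 + 36) = -166*(-116) = 19256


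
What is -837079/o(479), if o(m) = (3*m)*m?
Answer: -837079/688323 ≈ -1.2161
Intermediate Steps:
o(m) = 3*m**2
-837079/o(479) = -837079/(3*479**2) = -837079/(3*229441) = -837079/688323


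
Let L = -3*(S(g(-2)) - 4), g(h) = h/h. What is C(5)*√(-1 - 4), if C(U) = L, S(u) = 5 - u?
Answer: 0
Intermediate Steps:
g(h) = 1
L = 0 (L = -3*((5 - 1*1) - 4) = -3*((5 - 1) - 4) = -3*(4 - 4) = -3*0 = 0)
C(U) = 0
C(5)*√(-1 - 4) = 0*√(-1 - 4) = 0*√(-5) = 0*(I*√5) = 0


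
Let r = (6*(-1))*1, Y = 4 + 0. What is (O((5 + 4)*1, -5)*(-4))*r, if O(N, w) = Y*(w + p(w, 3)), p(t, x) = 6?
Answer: 96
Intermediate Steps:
Y = 4
O(N, w) = 24 + 4*w (O(N, w) = 4*(w + 6) = 4*(6 + w) = 24 + 4*w)
r = -6 (r = -6*1 = -6)
(O((5 + 4)*1, -5)*(-4))*r = ((24 + 4*(-5))*(-4))*(-6) = ((24 - 20)*(-4))*(-6) = (4*(-4))*(-6) = -16*(-6) = 96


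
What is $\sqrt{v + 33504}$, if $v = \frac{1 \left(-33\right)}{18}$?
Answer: $\frac{\sqrt{1206078}}{6} \approx 183.04$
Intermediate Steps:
$v = - \frac{11}{6}$ ($v = \left(-33\right) \frac{1}{18} = - \frac{11}{6} \approx -1.8333$)
$\sqrt{v + 33504} = \sqrt{- \frac{11}{6} + 33504} = \sqrt{\frac{201013}{6}} = \frac{\sqrt{1206078}}{6}$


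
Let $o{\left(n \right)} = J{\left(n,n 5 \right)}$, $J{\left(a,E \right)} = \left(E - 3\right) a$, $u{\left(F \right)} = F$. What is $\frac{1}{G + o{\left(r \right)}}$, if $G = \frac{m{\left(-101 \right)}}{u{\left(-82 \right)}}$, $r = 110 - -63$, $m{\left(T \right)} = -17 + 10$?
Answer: $\frac{82}{12228339} \approx 6.7057 \cdot 10^{-6}$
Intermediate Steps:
$m{\left(T \right)} = -7$
$r = 173$ ($r = 110 + 63 = 173$)
$J{\left(a,E \right)} = a \left(-3 + E\right)$ ($J{\left(a,E \right)} = \left(-3 + E\right) a = a \left(-3 + E\right)$)
$G = \frac{7}{82}$ ($G = - \frac{7}{-82} = \left(-7\right) \left(- \frac{1}{82}\right) = \frac{7}{82} \approx 0.085366$)
$o{\left(n \right)} = n \left(-3 + 5 n\right)$ ($o{\left(n \right)} = n \left(-3 + n 5\right) = n \left(-3 + 5 n\right)$)
$\frac{1}{G + o{\left(r \right)}} = \frac{1}{\frac{7}{82} + 173 \left(-3 + 5 \cdot 173\right)} = \frac{1}{\frac{7}{82} + 173 \left(-3 + 865\right)} = \frac{1}{\frac{7}{82} + 173 \cdot 862} = \frac{1}{\frac{7}{82} + 149126} = \frac{1}{\frac{12228339}{82}} = \frac{82}{12228339}$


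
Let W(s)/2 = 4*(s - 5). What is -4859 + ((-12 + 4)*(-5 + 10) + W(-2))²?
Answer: 4357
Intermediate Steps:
W(s) = -40 + 8*s (W(s) = 2*(4*(s - 5)) = 2*(4*(-5 + s)) = 2*(-20 + 4*s) = -40 + 8*s)
-4859 + ((-12 + 4)*(-5 + 10) + W(-2))² = -4859 + ((-12 + 4)*(-5 + 10) + (-40 + 8*(-2)))² = -4859 + (-8*5 + (-40 - 16))² = -4859 + (-40 - 56)² = -4859 + (-96)² = -4859 + 9216 = 4357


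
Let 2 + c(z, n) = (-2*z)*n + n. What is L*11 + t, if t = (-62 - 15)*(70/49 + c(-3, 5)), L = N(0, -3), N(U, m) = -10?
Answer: -2761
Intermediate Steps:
L = -10
c(z, n) = -2 + n - 2*n*z (c(z, n) = -2 + ((-2*z)*n + n) = -2 + (-2*n*z + n) = -2 + (n - 2*n*z) = -2 + n - 2*n*z)
t = -2651 (t = (-62 - 15)*(70/49 + (-2 + 5 - 2*5*(-3))) = -77*(70*(1/49) + (-2 + 5 + 30)) = -77*(10/7 + 33) = -77*241/7 = -2651)
L*11 + t = -10*11 - 2651 = -110 - 2651 = -2761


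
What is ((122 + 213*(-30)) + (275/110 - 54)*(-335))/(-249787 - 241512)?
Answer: -21969/982598 ≈ -0.022358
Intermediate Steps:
((122 + 213*(-30)) + (275/110 - 54)*(-335))/(-249787 - 241512) = ((122 - 6390) + (275*(1/110) - 54)*(-335))/(-491299) = (-6268 + (5/2 - 54)*(-335))*(-1/491299) = (-6268 - 103/2*(-335))*(-1/491299) = (-6268 + 34505/2)*(-1/491299) = (21969/2)*(-1/491299) = -21969/982598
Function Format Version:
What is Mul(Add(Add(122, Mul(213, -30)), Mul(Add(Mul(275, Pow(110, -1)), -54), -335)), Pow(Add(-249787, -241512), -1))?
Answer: Rational(-21969, 982598) ≈ -0.022358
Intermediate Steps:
Mul(Add(Add(122, Mul(213, -30)), Mul(Add(Mul(275, Pow(110, -1)), -54), -335)), Pow(Add(-249787, -241512), -1)) = Mul(Add(Add(122, -6390), Mul(Add(Mul(275, Rational(1, 110)), -54), -335)), Pow(-491299, -1)) = Mul(Add(-6268, Mul(Add(Rational(5, 2), -54), -335)), Rational(-1, 491299)) = Mul(Add(-6268, Mul(Rational(-103, 2), -335)), Rational(-1, 491299)) = Mul(Add(-6268, Rational(34505, 2)), Rational(-1, 491299)) = Mul(Rational(21969, 2), Rational(-1, 491299)) = Rational(-21969, 982598)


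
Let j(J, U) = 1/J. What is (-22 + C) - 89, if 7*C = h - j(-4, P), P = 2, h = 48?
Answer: -2915/28 ≈ -104.11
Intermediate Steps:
C = 193/28 (C = (48 - 1/(-4))/7 = (48 - 1*(-¼))/7 = (48 + ¼)/7 = (⅐)*(193/4) = 193/28 ≈ 6.8929)
(-22 + C) - 89 = (-22 + 193/28) - 89 = -423/28 - 89 = -2915/28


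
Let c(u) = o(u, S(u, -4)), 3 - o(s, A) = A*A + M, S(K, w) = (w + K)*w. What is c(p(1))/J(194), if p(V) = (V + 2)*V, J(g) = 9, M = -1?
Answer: -4/3 ≈ -1.3333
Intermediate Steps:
p(V) = V*(2 + V) (p(V) = (2 + V)*V = V*(2 + V))
S(K, w) = w*(K + w) (S(K, w) = (K + w)*w = w*(K + w))
o(s, A) = 4 - A**2 (o(s, A) = 3 - (A*A - 1) = 3 - (A**2 - 1) = 3 - (-1 + A**2) = 3 + (1 - A**2) = 4 - A**2)
c(u) = 4 - (16 - 4*u)**2 (c(u) = 4 - (-4*(u - 4))**2 = 4 - (-4*(-4 + u))**2 = 4 - (16 - 4*u)**2)
c(p(1))/J(194) = (4 - 16*(-4 + 1*(2 + 1))**2)/9 = (4 - 16*(-4 + 1*3)**2)*(1/9) = (4 - 16*(-4 + 3)**2)*(1/9) = (4 - 16*(-1)**2)*(1/9) = (4 - 16*1)*(1/9) = (4 - 16)*(1/9) = -12*1/9 = -4/3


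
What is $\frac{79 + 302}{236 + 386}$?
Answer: $\frac{381}{622} \approx 0.61254$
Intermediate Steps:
$\frac{79 + 302}{236 + 386} = \frac{381}{622}$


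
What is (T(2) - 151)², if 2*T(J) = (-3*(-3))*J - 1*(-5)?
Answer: 77841/4 ≈ 19460.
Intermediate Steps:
T(J) = 5/2 + 9*J/2 (T(J) = ((-3*(-3))*J - 1*(-5))/2 = (9*J + 5)/2 = (5 + 9*J)/2 = 5/2 + 9*J/2)
(T(2) - 151)² = ((5/2 + (9/2)*2) - 151)² = ((5/2 + 9) - 151)² = (23/2 - 151)² = (-279/2)² = 77841/4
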